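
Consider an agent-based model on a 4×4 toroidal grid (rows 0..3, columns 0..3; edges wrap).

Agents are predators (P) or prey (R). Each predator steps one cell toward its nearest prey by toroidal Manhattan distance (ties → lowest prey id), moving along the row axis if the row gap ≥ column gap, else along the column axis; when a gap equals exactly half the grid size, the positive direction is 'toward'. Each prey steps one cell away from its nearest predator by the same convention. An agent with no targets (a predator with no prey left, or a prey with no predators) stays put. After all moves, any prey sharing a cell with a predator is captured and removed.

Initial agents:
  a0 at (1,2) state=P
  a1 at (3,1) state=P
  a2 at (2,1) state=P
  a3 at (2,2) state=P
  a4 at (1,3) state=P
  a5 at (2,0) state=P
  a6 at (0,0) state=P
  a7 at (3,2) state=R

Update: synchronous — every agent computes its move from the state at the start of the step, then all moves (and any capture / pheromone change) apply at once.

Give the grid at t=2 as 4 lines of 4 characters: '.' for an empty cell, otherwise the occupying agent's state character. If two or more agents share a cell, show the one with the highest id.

t=1: a0@(2,2):P a1@(3,2):P a2@(3,1):P a3@(3,2):P a4@(2,3):P a5@(2,1):P a6@(0,1):P a7@(3,3):R
t=2: a0@(3,2):P a1@(3,3):P a2@(3,2):P a3@(3,3):P a4@(3,3):P a5@(2,2):P a6@(0,2):P a7@(3,0):R

..P.
....
..P.
R.PP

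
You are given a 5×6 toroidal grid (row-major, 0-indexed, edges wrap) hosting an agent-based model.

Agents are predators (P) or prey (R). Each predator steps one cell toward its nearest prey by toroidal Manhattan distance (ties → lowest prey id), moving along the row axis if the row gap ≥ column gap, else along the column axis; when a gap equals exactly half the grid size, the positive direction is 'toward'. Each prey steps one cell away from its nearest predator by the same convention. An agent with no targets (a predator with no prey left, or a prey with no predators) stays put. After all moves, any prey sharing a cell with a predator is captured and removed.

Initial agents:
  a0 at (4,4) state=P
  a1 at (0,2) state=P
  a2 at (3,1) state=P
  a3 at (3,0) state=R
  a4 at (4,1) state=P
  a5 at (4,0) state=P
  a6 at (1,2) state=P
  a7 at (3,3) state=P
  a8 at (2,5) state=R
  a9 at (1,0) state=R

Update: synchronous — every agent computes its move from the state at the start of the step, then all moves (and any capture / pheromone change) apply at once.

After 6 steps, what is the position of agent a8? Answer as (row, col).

(3, 5)

t=1: a0@(4,5):P a1@(0,1):P a2@(3,0):P a3@(3,5):R a4@(3,1):P a5@(3,0):P a6@(1,1):P a7@(3,4):P a8@(1,5):R a9@(2,0):R
t=2: a0@(3,5):P a1@(0,0):P a2@(3,5):P a3@(2,5):R a4@(3,0):P a5@(3,5):P a6@(1,0):P a7@(3,5):P a8@(2,5):R
t=3: a0@(2,5):P a1@(1,0):P a2@(2,5):P a3@(1,5):R a4@(2,0):P a5@(2,5):P a6@(2,0):P a7@(2,5):P a8@(1,5):R
t=4: a0@(1,5):P a1@(1,5):P a2@(1,5):P a3@(0,5):R a4@(1,0):P a5@(1,5):P a6@(1,0):P a7@(1,5):P a8@(0,5):R
t=5: a0@(0,5):P a1@(0,5):P a2@(0,5):P a3@(4,5):R a4@(0,0):P a5@(0,5):P a6@(0,0):P a7@(0,5):P a8@(4,5):R
t=6: a0@(4,5):P a1@(4,5):P a2@(4,5):P a3@(3,5):R a4@(4,0):P a5@(4,5):P a6@(4,0):P a7@(4,5):P a8@(3,5):R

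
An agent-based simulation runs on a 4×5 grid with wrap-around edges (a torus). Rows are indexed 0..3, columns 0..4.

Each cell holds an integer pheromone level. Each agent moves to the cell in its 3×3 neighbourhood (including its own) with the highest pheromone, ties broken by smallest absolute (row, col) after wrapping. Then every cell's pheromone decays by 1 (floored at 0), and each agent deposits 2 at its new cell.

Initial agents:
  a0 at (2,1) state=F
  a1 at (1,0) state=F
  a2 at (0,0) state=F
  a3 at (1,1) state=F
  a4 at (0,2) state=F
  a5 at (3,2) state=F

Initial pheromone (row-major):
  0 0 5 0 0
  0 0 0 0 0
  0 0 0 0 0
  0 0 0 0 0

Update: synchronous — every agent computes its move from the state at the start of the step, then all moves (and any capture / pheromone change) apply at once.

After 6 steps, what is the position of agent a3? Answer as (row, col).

(0, 2)

t=1: a0@(1,0) a1@(0,0) a2@(0,0) a3@(0,2) a4@(0,2) a5@(0,2) | pheromone: 4 0 10 0 0 / 2 0 0 0 0 / 0 0 0 0 0 / 0 0 0 0 0
t=2: a0@(0,0) a1@(0,0) a2@(0,0) a3@(0,2) a4@(0,2) a5@(0,2) | pheromone: 9 0 15 0 0 / 1 0 0 0 0 / 0 0 0 0 0 / 0 0 0 0 0
t=3: a0@(0,0) a1@(0,0) a2@(0,0) a3@(0,2) a4@(0,2) a5@(0,2) | pheromone: 14 0 20 0 0 / 0 0 0 0 0 / 0 0 0 0 0 / 0 0 0 0 0
t=4: a0@(0,0) a1@(0,0) a2@(0,0) a3@(0,2) a4@(0,2) a5@(0,2) | pheromone: 19 0 25 0 0 / 0 0 0 0 0 / 0 0 0 0 0 / 0 0 0 0 0
t=5: a0@(0,0) a1@(0,0) a2@(0,0) a3@(0,2) a4@(0,2) a5@(0,2) | pheromone: 24 0 30 0 0 / 0 0 0 0 0 / 0 0 0 0 0 / 0 0 0 0 0
t=6: a0@(0,0) a1@(0,0) a2@(0,0) a3@(0,2) a4@(0,2) a5@(0,2) | pheromone: 29 0 35 0 0 / 0 0 0 0 0 / 0 0 0 0 0 / 0 0 0 0 0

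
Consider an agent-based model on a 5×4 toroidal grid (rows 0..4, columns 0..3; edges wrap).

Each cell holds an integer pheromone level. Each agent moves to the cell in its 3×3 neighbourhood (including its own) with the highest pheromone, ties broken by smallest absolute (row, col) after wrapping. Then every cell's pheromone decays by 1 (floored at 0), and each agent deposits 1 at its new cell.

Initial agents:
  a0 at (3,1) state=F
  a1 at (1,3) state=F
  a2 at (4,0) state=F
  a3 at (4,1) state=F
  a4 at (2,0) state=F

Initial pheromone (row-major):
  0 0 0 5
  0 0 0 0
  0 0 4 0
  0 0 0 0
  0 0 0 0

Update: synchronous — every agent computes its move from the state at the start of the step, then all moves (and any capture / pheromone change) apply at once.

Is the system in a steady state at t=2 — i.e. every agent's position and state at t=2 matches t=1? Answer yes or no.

no

t=1: a0@(2,2) a1@(0,3) a2@(0,3) a3@(0,0) a4@(1,0) | pheromone: 1 0 0 6 / 1 0 0 0 / 0 0 4 0 / 0 0 0 0 / 0 0 0 0
t=2: a0@(2,2) a1@(0,3) a2@(0,3) a3@(0,3) a4@(0,3) | pheromone: 0 0 0 9 / 0 0 0 0 / 0 0 4 0 / 0 0 0 0 / 0 0 0 0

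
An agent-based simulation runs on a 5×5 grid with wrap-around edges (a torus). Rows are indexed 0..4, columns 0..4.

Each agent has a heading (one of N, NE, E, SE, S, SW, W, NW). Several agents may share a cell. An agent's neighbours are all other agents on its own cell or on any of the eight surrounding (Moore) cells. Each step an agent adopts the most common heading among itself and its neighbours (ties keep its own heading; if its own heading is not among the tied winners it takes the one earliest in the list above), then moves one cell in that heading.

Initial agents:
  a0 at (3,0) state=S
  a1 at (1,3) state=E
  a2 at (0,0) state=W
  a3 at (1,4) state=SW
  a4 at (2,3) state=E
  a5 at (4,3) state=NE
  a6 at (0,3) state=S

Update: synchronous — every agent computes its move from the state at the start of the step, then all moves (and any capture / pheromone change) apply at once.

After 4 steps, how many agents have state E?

7

t=1: a0@(4,0):S a1@(1,4):E a2@(0,4):W a3@(1,0):E a4@(2,4):E a5@(3,4):NE a6@(1,3):S
t=2: a0@(0,0):S a1@(1,0):E a2@(0,0):E a3@(1,1):E a4@(2,0):E a5@(2,0):NE a6@(1,4):E
t=3: a0@(0,1):E a1@(1,1):E a2@(0,1):E a3@(1,2):E a4@(2,1):E a5@(2,1):E a6@(1,0):E
t=4: a0@(0,2):E a1@(1,2):E a2@(0,2):E a3@(1,3):E a4@(2,2):E a5@(2,2):E a6@(1,1):E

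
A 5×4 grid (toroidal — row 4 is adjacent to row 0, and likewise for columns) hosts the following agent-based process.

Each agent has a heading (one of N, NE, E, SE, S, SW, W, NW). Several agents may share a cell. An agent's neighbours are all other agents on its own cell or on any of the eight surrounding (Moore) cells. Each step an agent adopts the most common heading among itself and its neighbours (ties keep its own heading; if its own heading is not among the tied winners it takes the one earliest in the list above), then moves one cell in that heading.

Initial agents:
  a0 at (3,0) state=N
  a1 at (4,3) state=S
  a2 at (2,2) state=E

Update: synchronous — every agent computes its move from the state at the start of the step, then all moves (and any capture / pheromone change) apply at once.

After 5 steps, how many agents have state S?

t=1: a0@(2,0):N a1@(0,3):S a2@(2,3):E
t=2: a0@(1,0):N a1@(1,3):S a2@(2,0):E
t=3: a0@(0,0):N a1@(2,3):S a2@(2,1):E
t=4: a0@(4,0):N a1@(3,3):S a2@(2,2):E
t=5: a0@(3,0):N a1@(4,3):S a2@(2,3):E

1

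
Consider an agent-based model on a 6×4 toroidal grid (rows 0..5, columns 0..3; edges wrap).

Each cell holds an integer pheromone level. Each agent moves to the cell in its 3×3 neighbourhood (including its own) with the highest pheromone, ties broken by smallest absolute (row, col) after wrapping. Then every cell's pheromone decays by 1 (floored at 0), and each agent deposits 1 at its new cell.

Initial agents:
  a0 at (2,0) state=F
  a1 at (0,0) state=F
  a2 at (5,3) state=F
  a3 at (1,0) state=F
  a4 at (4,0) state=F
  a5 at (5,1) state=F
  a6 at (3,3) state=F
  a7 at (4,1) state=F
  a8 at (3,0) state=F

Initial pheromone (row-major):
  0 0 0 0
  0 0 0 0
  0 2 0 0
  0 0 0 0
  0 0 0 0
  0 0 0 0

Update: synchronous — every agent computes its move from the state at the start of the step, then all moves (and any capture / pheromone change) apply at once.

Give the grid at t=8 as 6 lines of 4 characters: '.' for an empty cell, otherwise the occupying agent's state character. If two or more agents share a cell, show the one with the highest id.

t=1: a0@(2,1) a1@(0,0) a2@(0,0) a3@(2,1) a4@(3,0) a5@(0,0) a6@(2,0) a7@(3,0) a8@(2,1) | pheromone: 3 0 0 0 / 0 0 0 0 / 1 4 0 0 / 2 0 0 0 / 0 0 0 0 / 0 0 0 0
t=2: a0@(2,1) a1@(0,0) a2@(0,0) a3@(2,1) a4@(2,1) a5@(0,0) a6@(2,1) a7@(2,1) a8@(2,1) | pheromone: 5 0 0 0 / 0 0 0 0 / 0 9 0 0 / 1 0 0 0 / 0 0 0 0 / 0 0 0 0
t=3: a0@(2,1) a1@(0,0) a2@(0,0) a3@(2,1) a4@(2,1) a5@(0,0) a6@(2,1) a7@(2,1) a8@(2,1) | pheromone: 7 0 0 0 / 0 0 0 0 / 0 14 0 0 / 0 0 0 0 / 0 0 0 0 / 0 0 0 0
t=4: a0@(2,1) a1@(0,0) a2@(0,0) a3@(2,1) a4@(2,1) a5@(0,0) a6@(2,1) a7@(2,1) a8@(2,1) | pheromone: 9 0 0 0 / 0 0 0 0 / 0 19 0 0 / 0 0 0 0 / 0 0 0 0 / 0 0 0 0
t=5: a0@(2,1) a1@(0,0) a2@(0,0) a3@(2,1) a4@(2,1) a5@(0,0) a6@(2,1) a7@(2,1) a8@(2,1) | pheromone: 11 0 0 0 / 0 0 0 0 / 0 24 0 0 / 0 0 0 0 / 0 0 0 0 / 0 0 0 0
t=6: a0@(2,1) a1@(0,0) a2@(0,0) a3@(2,1) a4@(2,1) a5@(0,0) a6@(2,1) a7@(2,1) a8@(2,1) | pheromone: 13 0 0 0 / 0 0 0 0 / 0 29 0 0 / 0 0 0 0 / 0 0 0 0 / 0 0 0 0
t=7: a0@(2,1) a1@(0,0) a2@(0,0) a3@(2,1) a4@(2,1) a5@(0,0) a6@(2,1) a7@(2,1) a8@(2,1) | pheromone: 15 0 0 0 / 0 0 0 0 / 0 34 0 0 / 0 0 0 0 / 0 0 0 0 / 0 0 0 0
t=8: a0@(2,1) a1@(0,0) a2@(0,0) a3@(2,1) a4@(2,1) a5@(0,0) a6@(2,1) a7@(2,1) a8@(2,1) | pheromone: 17 0 0 0 / 0 0 0 0 / 0 39 0 0 / 0 0 0 0 / 0 0 0 0 / 0 0 0 0

F...
....
.F..
....
....
....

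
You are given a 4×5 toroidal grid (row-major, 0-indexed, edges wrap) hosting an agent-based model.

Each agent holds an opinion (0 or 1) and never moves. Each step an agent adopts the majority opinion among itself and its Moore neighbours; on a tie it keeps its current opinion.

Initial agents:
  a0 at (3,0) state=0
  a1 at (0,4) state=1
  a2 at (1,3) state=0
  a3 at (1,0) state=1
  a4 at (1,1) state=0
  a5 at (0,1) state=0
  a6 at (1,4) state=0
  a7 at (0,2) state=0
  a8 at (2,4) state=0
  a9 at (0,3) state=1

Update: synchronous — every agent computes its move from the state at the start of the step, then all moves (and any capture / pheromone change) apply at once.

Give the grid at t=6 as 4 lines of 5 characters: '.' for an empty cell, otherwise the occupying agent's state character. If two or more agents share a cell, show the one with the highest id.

.0000
00.00
....0
0....

t=1: a0@(3,0):0 a1@(0,4):1 a2@(1,3):0 a3@(1,0):0 a4@(1,1):0 a5@(0,1):0 a6@(1,4):0 a7@(0,2):0 a8@(2,4):0 a9@(0,3):0
t=2: a0@(3,0):0 a1@(0,4):0 a2@(1,3):0 a3@(1,0):0 a4@(1,1):0 a5@(0,1):0 a6@(1,4):0 a7@(0,2):0 a8@(2,4):0 a9@(0,3):0
t=3: (unchanged — steady state)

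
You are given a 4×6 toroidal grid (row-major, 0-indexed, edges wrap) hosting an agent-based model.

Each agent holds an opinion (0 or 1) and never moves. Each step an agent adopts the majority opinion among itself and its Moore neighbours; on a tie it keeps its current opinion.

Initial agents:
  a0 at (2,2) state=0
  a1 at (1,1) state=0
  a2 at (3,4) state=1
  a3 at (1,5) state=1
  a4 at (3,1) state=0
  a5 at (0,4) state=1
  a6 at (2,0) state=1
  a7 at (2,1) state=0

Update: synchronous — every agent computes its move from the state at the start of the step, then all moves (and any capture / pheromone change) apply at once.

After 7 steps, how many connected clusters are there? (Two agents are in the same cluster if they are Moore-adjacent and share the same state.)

2

t=1: a0@(2,2):0 a1@(1,1):0 a2@(3,4):1 a3@(1,5):1 a4@(3,1):0 a5@(0,4):1 a6@(2,0):0 a7@(2,1):0
t=2: (unchanged — steady state)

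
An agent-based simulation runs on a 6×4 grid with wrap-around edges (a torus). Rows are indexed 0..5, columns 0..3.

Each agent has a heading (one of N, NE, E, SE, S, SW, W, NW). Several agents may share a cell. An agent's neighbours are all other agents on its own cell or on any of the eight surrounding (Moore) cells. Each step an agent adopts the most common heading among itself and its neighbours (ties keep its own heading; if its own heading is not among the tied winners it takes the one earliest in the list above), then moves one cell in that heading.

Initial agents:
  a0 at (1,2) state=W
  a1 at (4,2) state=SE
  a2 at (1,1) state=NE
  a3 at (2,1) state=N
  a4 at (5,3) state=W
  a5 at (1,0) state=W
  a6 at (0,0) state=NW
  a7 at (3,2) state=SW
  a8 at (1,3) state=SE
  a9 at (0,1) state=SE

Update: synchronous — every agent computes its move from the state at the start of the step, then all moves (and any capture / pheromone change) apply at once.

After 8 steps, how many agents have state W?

t=1: a0@(2,3):SE a1@(5,3):SE a2@(1,0):W a3@(2,0):W a4@(5,2):W a5@(2,1):SE a6@(1,1):SE a7@(4,1):SW a8@(1,2):W a9@(0,0):W
t=2: a0@(2,2):W a1@(5,2):W a2@(1,3):W a3@(3,1):SE a4@(5,1):W a5@(2,0):W a6@(1,0):W a7@(5,0):SW a8@(2,3):SE a9@(0,3):W
t=3: a0@(2,1):W a1@(5,1):W a2@(1,2):W a3@(3,0):W a4@(5,0):W a5@(2,3):W a6@(1,3):W a7@(5,3):W a8@(2,2):W a9@(0,2):W
t=4: a0@(2,0):W a1@(5,0):W a2@(1,1):W a3@(3,3):W a4@(5,3):W a5@(2,2):W a6@(1,2):W a7@(5,2):W a8@(2,1):W a9@(0,1):W
t=5: a0@(2,3):W a1@(5,3):W a2@(1,0):W a3@(3,2):W a4@(5,2):W a5@(2,1):W a6@(1,1):W a7@(5,1):W a8@(2,0):W a9@(0,0):W
t=6: a0@(2,2):W a1@(5,2):W a2@(1,3):W a3@(3,1):W a4@(5,1):W a5@(2,0):W a6@(1,0):W a7@(5,0):W a8@(2,3):W a9@(0,3):W
t=7: a0@(2,1):W a1@(5,1):W a2@(1,2):W a3@(3,0):W a4@(5,0):W a5@(2,3):W a6@(1,3):W a7@(5,3):W a8@(2,2):W a9@(0,2):W
t=8: a0@(2,0):W a1@(5,0):W a2@(1,1):W a3@(3,3):W a4@(5,3):W a5@(2,2):W a6@(1,2):W a7@(5,2):W a8@(2,1):W a9@(0,1):W

10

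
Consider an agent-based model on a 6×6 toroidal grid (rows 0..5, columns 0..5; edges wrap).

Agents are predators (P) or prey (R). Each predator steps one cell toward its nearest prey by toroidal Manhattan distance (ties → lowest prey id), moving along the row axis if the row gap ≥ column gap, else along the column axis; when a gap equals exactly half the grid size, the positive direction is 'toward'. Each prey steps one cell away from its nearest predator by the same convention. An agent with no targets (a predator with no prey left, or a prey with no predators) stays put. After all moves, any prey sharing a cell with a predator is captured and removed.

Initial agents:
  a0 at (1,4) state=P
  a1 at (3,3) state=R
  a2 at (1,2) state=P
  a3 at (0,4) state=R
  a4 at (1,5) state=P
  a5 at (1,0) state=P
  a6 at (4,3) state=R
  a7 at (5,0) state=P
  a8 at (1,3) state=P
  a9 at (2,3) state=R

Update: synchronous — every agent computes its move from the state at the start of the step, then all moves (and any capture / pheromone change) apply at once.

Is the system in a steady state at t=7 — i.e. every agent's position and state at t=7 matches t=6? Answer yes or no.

no

t=1: a0@(0,4):P a1@(4,3):R a2@(2,2):P a3@(5,4):R a4@(0,5):P a5@(1,5):P a6@(3,3):R a7@(5,5):P a8@(2,3):P a9@(3,3):R
t=2: a0@(5,4):P a1@(5,3):R a2@(3,2):P a3@(4,4):R a4@(5,5):P a5@(0,5):P a6@(4,3):R a7@(5,4):P a8@(3,3):P a9@(4,3):R
t=3: a0@(5,3):P a1@(5,2):R a2@(4,2):P a3@(3,4):R a4@(5,4):P a5@(0,4):P a7@(5,3):P a8@(4,3):P
t=4: a0@(5,2):P a1@(5,1):R a2@(5,2):P a3@(2,4):R a4@(5,3):P a5@(0,3):P a7@(5,2):P a8@(5,3):P
t=5: a0@(5,1):P a1@(5,0):R a2@(5,1):P a3@(3,4):R a4@(5,2):P a5@(0,2):P a7@(5,1):P a8@(5,2):P
t=6: a0@(5,0):P a1@(5,5):R a2@(5,0):P a3@(2,4):R a4@(5,1):P a5@(0,1):P a7@(5,0):P a8@(5,1):P
t=7: a0@(5,5):P a1@(5,4):R a2@(5,5):P a3@(1,4):R a4@(5,0):P a5@(0,0):P a7@(5,5):P a8@(5,0):P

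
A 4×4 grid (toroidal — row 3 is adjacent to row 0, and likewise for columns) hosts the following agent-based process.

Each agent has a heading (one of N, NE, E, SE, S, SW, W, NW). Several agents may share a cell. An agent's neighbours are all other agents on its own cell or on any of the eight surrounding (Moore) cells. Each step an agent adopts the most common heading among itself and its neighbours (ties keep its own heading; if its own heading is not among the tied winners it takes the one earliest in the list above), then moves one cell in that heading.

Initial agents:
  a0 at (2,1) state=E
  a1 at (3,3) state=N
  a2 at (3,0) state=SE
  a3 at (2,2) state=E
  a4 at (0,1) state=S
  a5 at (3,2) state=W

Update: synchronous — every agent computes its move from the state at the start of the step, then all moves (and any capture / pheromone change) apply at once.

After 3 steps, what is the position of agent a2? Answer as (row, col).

t=1: a0@(2,2):E a1@(2,3):N a2@(0,1):SE a3@(2,3):E a4@(1,1):S a5@(3,3):E
t=2: a0@(2,3):E a1@(2,0):E a2@(1,2):SE a3@(2,0):E a4@(2,1):S a5@(3,0):E
t=3: a0@(2,0):E a1@(2,1):E a2@(2,3):SE a3@(2,1):E a4@(2,2):E a5@(3,1):E

(2, 3)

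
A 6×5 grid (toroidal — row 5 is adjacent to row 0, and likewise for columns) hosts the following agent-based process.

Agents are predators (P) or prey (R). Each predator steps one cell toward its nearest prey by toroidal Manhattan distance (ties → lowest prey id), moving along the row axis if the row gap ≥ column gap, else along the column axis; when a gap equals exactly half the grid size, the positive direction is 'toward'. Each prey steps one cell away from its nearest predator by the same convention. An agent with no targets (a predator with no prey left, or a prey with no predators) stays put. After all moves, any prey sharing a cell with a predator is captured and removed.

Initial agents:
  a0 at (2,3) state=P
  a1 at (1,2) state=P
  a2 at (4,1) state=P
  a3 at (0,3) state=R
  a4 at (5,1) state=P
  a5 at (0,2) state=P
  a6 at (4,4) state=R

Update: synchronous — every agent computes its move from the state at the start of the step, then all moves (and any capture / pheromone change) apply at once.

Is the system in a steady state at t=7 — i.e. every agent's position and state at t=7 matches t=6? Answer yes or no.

yes

t=1: a0@(1,3):P a1@(0,2):P a2@(4,0):P a3@(0,4):R a4@(5,2):P a5@(0,3):P a6@(4,3):R
t=2: a0@(0,3):P a1@(0,3):P a2@(4,4):P a3@(0,0):R a4@(4,2):P a5@(0,4):P
t=3: a0@(0,4):P a1@(0,4):P a2@(5,4):P a3@(0,1):R a4@(5,2):P a5@(0,0):P
t=4: a0@(0,0):P a1@(0,0):P a2@(5,0):P a4@(0,2):P a5@(0,1):P
t=5: (unchanged — steady state)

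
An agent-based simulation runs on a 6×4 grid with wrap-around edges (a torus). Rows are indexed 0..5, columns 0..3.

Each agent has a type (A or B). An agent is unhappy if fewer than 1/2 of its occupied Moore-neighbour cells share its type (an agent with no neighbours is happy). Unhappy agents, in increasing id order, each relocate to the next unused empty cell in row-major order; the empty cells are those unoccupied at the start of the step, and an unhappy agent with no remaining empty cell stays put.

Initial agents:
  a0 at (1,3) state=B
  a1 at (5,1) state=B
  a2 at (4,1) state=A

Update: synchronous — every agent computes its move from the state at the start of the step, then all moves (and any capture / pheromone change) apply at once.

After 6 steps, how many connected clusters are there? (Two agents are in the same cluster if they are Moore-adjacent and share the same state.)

2

t=1: a0@(1,3):B a1@(0,0):B a2@(0,1):A
t=2: a0@(1,3):B a1@(0,0):B a2@(0,2):A
t=3: a0@(1,3):B a1@(0,0):B a2@(0,1):A
t=4: a0@(1,3):B a1@(0,0):B a2@(0,2):A
t=5: a0@(1,3):B a1@(0,0):B a2@(0,1):A
t=6: a0@(1,3):B a1@(0,0):B a2@(0,2):A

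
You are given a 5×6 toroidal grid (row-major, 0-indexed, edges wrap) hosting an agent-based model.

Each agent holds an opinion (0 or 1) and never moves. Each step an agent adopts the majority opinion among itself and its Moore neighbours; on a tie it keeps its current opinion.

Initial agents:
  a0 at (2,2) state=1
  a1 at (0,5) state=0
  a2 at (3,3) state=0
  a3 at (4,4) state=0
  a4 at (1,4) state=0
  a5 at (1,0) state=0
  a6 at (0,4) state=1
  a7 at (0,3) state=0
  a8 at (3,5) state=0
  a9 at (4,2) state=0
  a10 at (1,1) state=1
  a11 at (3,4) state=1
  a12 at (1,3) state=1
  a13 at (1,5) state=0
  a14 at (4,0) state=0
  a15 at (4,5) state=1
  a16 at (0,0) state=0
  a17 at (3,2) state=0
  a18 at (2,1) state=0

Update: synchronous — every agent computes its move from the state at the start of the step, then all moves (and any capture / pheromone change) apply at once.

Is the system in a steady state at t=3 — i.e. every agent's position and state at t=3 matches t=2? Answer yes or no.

yes

t=1: a0@(2,2):1 a1@(0,5):0 a2@(3,3):0 a3@(4,4):0 a4@(1,4):0 a5@(1,0):0 a6@(0,4):0 a7@(0,3):0 a8@(3,5):0 a9@(4,2):0 a10@(1,1):0 a11@(3,4):0 a12@(1,3):1 a13@(1,5):0 a14@(4,0):0 a15@(4,5):0 a16@(0,0):0 a17@(3,2):0 a18@(2,1):0
t=2: a0@(2,2):0 a1@(0,5):0 a2@(3,3):0 a3@(4,4):0 a4@(1,4):0 a5@(1,0):0 a6@(0,4):0 a7@(0,3):0 a8@(3,5):0 a9@(4,2):0 a10@(1,1):0 a11@(3,4):0 a12@(1,3):0 a13@(1,5):0 a14@(4,0):0 a15@(4,5):0 a16@(0,0):0 a17@(3,2):0 a18@(2,1):0
t=3: (unchanged — steady state)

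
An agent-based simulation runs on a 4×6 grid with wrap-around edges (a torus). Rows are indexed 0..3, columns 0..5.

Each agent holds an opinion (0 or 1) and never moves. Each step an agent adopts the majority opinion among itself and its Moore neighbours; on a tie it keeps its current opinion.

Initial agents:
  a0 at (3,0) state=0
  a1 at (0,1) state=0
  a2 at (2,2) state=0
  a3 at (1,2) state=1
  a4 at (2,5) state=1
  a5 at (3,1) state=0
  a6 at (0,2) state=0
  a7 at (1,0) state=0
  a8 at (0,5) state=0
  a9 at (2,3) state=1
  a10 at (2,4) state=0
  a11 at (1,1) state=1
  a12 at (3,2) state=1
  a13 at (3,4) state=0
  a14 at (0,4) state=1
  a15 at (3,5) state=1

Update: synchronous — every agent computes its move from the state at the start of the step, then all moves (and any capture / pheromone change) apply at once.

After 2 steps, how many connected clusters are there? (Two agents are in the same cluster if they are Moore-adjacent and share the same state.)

t=1: a0@(3,0):0 a1@(0,1):0 a2@(2,2):1 a3@(1,2):1 a4@(2,5):0 a5@(3,1):0 a6@(0,2):0 a7@(1,0):0 a8@(0,5):0 a9@(2,3):1 a10@(2,4):1 a11@(1,1):0 a12@(3,2):0 a13@(3,4):1 a14@(0,4):1 a15@(3,5):0
t=2: (unchanged — steady state)

2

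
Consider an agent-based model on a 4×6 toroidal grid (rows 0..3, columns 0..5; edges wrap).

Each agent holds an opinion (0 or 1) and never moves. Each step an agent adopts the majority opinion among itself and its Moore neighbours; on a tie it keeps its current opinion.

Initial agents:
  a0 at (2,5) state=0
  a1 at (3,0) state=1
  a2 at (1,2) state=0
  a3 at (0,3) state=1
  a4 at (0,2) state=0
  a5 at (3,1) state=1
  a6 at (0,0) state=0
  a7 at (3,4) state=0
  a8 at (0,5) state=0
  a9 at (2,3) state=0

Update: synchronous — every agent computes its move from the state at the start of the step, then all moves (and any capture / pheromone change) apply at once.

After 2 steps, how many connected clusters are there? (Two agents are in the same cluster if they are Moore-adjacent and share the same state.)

1

t=1: a0@(2,5):0 a1@(3,0):0 a2@(1,2):0 a3@(0,3):0 a4@(0,2):0 a5@(3,1):1 a6@(0,0):0 a7@(3,4):0 a8@(0,5):0 a9@(2,3):0
t=2: a0@(2,5):0 a1@(3,0):0 a2@(1,2):0 a3@(0,3):0 a4@(0,2):0 a5@(3,1):0 a6@(0,0):0 a7@(3,4):0 a8@(0,5):0 a9@(2,3):0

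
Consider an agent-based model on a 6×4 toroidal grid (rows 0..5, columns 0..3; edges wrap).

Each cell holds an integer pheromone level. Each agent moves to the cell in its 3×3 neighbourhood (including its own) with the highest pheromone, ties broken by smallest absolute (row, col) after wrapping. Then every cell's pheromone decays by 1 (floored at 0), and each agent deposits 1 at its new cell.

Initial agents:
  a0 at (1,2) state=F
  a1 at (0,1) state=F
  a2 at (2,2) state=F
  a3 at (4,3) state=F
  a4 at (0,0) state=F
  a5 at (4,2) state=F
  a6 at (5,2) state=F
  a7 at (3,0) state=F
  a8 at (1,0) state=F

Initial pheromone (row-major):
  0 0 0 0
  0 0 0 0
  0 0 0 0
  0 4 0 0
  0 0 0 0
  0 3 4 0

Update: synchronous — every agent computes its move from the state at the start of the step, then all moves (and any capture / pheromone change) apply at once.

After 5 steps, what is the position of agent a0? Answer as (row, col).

(5, 2)

t=1: a0@(0,1) a1@(5,2) a2@(3,1) a3@(5,2) a4@(5,1) a5@(3,1) a6@(5,2) a7@(3,1) a8@(0,0) | pheromone: 1 1 0 0 / 0 0 0 0 / 0 0 0 0 / 0 6 0 0 / 0 0 0 0 / 0 3 6 0
t=2: a0@(5,2) a1@(5,2) a2@(3,1) a3@(5,2) a4@(5,2) a5@(3,1) a6@(5,2) a7@(3,1) a8@(5,1) | pheromone: 0 0 0 0 / 0 0 0 0 / 0 0 0 0 / 0 8 0 0 / 0 0 0 0 / 0 3 10 0
t=3: a0@(5,2) a1@(5,2) a2@(3,1) a3@(5,2) a4@(5,2) a5@(3,1) a6@(5,2) a7@(3,1) a8@(5,2) | pheromone: 0 0 0 0 / 0 0 0 0 / 0 0 0 0 / 0 10 0 0 / 0 0 0 0 / 0 2 15 0
t=4: a0@(5,2) a1@(5,2) a2@(3,1) a3@(5,2) a4@(5,2) a5@(3,1) a6@(5,2) a7@(3,1) a8@(5,2) | pheromone: 0 0 0 0 / 0 0 0 0 / 0 0 0 0 / 0 12 0 0 / 0 0 0 0 / 0 1 20 0
t=5: a0@(5,2) a1@(5,2) a2@(3,1) a3@(5,2) a4@(5,2) a5@(3,1) a6@(5,2) a7@(3,1) a8@(5,2) | pheromone: 0 0 0 0 / 0 0 0 0 / 0 0 0 0 / 0 14 0 0 / 0 0 0 0 / 0 0 25 0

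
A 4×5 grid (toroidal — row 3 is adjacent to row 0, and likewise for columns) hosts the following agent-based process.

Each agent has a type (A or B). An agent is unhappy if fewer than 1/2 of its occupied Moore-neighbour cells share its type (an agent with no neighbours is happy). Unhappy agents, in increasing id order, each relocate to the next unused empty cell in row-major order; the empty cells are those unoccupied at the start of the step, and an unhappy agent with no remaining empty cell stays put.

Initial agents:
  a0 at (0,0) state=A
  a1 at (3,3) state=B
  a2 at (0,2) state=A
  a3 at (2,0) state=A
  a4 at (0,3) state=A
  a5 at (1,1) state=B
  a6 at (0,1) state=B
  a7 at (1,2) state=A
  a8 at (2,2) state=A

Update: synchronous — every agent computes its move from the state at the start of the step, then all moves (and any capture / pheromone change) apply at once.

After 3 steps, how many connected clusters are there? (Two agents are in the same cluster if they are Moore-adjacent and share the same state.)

2

t=1: a0@(0,4):A a1@(1,0):B a2@(1,3):A a3@(1,4):A a4@(0,3):A a5@(2,1):B a6@(2,3):B a7@(1,2):A a8@(2,4):A
t=2: a0@(0,4):A a1@(0,0):B a2@(1,3):A a3@(1,4):A a4@(0,3):A a5@(2,1):B a6@(0,1):B a7@(1,2):A a8@(2,4):A
t=3: a0@(0,4):A a1@(0,2):B a2@(1,3):A a3@(1,4):A a4@(0,3):A a5@(1,0):B a6@(0,1):B a7@(1,2):A a8@(2,4):A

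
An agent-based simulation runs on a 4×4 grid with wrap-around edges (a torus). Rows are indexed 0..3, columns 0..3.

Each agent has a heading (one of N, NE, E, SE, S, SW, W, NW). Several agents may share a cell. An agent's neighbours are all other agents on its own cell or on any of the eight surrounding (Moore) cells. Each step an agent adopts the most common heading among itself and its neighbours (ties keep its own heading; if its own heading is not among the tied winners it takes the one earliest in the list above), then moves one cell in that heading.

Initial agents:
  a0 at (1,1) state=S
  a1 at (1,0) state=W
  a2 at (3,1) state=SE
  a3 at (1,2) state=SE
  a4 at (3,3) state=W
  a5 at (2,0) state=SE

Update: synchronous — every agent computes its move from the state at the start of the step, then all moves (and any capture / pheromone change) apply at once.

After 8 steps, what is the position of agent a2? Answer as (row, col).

t=1: a0@(2,2):SE a1@(1,3):W a2@(0,2):SE a3@(2,3):SE a4@(3,2):W a5@(3,1):SE
t=2: a0@(3,3):SE a1@(2,0):SE a2@(1,3):SE a3@(3,0):SE a4@(0,3):SE a5@(0,2):SE
t=3: a0@(0,0):SE a1@(3,1):SE a2@(2,0):SE a3@(0,1):SE a4@(1,0):SE a5@(1,3):SE
t=4: a0@(1,1):SE a1@(0,2):SE a2@(3,1):SE a3@(1,2):SE a4@(2,1):SE a5@(2,0):SE
t=5: a0@(2,2):SE a1@(1,3):SE a2@(0,2):SE a3@(2,3):SE a4@(3,2):SE a5@(3,1):SE
t=6: a0@(3,3):SE a1@(2,0):SE a2@(1,3):SE a3@(3,0):SE a4@(0,3):SE a5@(0,2):SE
t=7: a0@(0,0):SE a1@(3,1):SE a2@(2,0):SE a3@(0,1):SE a4@(1,0):SE a5@(1,3):SE
t=8: a0@(1,1):SE a1@(0,2):SE a2@(3,1):SE a3@(1,2):SE a4@(2,1):SE a5@(2,0):SE

(3, 1)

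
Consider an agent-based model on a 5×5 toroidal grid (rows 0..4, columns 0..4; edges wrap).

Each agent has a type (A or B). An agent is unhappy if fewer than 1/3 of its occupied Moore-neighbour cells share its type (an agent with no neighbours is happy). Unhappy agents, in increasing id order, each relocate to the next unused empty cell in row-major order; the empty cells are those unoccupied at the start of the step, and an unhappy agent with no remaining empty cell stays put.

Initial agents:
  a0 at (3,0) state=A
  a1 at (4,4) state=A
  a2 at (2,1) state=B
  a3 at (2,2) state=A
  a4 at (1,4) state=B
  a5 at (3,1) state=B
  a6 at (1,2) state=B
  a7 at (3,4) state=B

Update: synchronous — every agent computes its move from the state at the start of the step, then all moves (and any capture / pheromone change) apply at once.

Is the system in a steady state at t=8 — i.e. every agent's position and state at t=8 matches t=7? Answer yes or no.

yes

t=1: a0@(0,0):A a1@(4,4):A a2@(2,1):B a3@(0,1):A a4@(1,4):B a5@(3,1):B a6@(1,2):B a7@(0,2):B
t=2: a0@(0,0):A a1@(4,4):A a2@(2,1):B a3@(0,1):A a4@(0,3):B a5@(3,1):B a6@(1,2):B a7@(0,2):B
t=3: (unchanged — steady state)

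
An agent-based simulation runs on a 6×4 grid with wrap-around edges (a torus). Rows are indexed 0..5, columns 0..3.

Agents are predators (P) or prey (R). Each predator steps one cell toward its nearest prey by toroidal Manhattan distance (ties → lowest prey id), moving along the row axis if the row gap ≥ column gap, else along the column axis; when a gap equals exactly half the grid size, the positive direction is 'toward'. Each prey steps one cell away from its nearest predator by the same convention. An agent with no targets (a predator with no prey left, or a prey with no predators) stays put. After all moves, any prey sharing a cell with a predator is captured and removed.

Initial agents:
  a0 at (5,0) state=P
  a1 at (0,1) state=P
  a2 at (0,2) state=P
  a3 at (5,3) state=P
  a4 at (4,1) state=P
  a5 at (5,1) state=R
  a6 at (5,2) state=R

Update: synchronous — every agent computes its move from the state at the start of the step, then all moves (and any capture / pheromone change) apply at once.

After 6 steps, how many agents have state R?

1

t=1: a0@(5,1):P a1@(5,1):P a2@(5,2):P a3@(5,2):P a4@(5,1):P a6@(4,2):R
t=2: a0@(4,1):P a1@(4,1):P a2@(4,2):P a3@(4,2):P a4@(4,1):P a6@(3,2):R
t=3: a0@(3,1):P a1@(3,1):P a2@(3,2):P a3@(3,2):P a4@(3,1):P a6@(2,2):R
t=4: a0@(2,1):P a1@(2,1):P a2@(2,2):P a3@(2,2):P a4@(2,1):P a6@(1,2):R
t=5: a0@(1,1):P a1@(1,1):P a2@(1,2):P a3@(1,2):P a4@(1,1):P a6@(0,2):R
t=6: a0@(0,1):P a1@(0,1):P a2@(0,2):P a3@(0,2):P a4@(0,1):P a6@(5,2):R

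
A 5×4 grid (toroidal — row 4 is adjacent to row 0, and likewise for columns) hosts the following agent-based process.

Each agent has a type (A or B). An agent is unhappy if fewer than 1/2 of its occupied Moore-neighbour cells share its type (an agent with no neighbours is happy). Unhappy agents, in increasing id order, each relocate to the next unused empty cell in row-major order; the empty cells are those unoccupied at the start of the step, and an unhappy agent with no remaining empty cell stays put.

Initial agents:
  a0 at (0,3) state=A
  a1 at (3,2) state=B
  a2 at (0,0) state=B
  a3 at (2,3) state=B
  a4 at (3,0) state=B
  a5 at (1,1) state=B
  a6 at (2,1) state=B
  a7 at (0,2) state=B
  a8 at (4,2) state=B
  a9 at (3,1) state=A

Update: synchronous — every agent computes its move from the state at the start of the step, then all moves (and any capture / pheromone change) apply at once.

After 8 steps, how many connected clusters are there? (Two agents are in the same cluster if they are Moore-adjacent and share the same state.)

2

t=1: a0@(0,1):A a1@(3,2):B a2@(0,0):B a3@(2,3):B a4@(3,0):B a5@(1,1):B a6@(2,1):B a7@(0,2):B a8@(4,2):B a9@(1,0):A
t=2: a0@(0,3):A a1@(3,2):B a2@(1,2):B a3@(2,3):B a4@(3,0):B a5@(1,1):B a6@(2,1):B a7@(0,2):B a8@(4,2):B a9@(1,3):A
t=3: a0@(0,0):A a1@(3,2):B a2@(1,2):B a3@(2,3):B a4@(3,0):B a5@(1,1):B a6@(2,1):B a7@(0,2):B a8@(4,2):B a9@(0,1):A
t=4: a0@(0,0):A a1@(3,2):B a2@(1,2):B a3@(2,3):B a4@(3,0):B a5@(1,1):B a6@(2,1):B a7@(0,2):B a8@(4,2):B a9@(0,3):A
t=5: a0@(0,0):A a1@(3,2):B a2@(1,2):B a3@(2,3):B a4@(3,0):B a5@(1,1):B a6@(2,1):B a7@(0,2):B a8@(4,2):B a9@(0,1):A
t=6: a0@(0,0):A a1@(3,2):B a2@(1,2):B a3@(2,3):B a4@(3,0):B a5@(1,1):B a6@(2,1):B a7@(0,2):B a8@(4,2):B a9@(0,3):A
t=7: a0@(0,0):A a1@(3,2):B a2@(1,2):B a3@(2,3):B a4@(3,0):B a5@(1,1):B a6@(2,1):B a7@(0,2):B a8@(4,2):B a9@(0,1):A
t=8: a0@(0,0):A a1@(3,2):B a2@(1,2):B a3@(2,3):B a4@(3,0):B a5@(1,1):B a6@(2,1):B a7@(0,2):B a8@(4,2):B a9@(0,3):A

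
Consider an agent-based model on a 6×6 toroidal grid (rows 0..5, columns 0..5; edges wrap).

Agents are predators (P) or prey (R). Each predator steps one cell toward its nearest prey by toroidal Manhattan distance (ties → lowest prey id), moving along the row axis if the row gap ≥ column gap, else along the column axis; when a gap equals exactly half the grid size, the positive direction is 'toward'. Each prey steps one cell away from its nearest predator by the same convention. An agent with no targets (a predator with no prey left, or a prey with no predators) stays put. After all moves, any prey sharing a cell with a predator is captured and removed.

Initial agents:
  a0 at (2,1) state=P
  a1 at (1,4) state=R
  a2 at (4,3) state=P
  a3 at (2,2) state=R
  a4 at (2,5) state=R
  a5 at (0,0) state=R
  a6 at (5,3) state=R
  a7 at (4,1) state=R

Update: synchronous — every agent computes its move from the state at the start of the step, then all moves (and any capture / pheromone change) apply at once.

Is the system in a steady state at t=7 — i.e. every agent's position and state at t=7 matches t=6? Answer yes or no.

no

t=1: a0@(2,2):P a1@(1,3):R a2@(5,3):P a3@(2,3):R a4@(2,4):R a5@(5,0):R a6@(0,3):R a7@(5,1):R
t=2: a0@(2,3):P a2@(0,3):P a3@(2,4):R a4@(2,5):R a5@(5,5):R a6@(1,3):R a7@(5,0):R
t=3: a0@(2,4):P a2@(1,3):P a3@(2,5):R a4@(2,0):R a5@(5,0):R a6@(0,3):R a7@(5,5):R
t=4: a0@(2,5):P a2@(0,3):P a3@(2,0):R a4@(2,1):R a5@(4,0):R a6@(5,3):R a7@(4,5):R
t=5: a0@(2,0):P a2@(5,3):P a3@(2,1):R a4@(2,2):R a5@(5,0):R a6@(4,3):R a7@(5,5):R
t=6: a0@(2,1):P a2@(4,3):P a3@(2,2):R a4@(2,3):R a5@(4,0):R a6@(3,3):R a7@(5,0):R
t=7: a0@(2,2):P a2@(3,3):P a3@(2,3):R a4@(2,4):R a5@(5,0):R a6@(2,3):R a7@(4,0):R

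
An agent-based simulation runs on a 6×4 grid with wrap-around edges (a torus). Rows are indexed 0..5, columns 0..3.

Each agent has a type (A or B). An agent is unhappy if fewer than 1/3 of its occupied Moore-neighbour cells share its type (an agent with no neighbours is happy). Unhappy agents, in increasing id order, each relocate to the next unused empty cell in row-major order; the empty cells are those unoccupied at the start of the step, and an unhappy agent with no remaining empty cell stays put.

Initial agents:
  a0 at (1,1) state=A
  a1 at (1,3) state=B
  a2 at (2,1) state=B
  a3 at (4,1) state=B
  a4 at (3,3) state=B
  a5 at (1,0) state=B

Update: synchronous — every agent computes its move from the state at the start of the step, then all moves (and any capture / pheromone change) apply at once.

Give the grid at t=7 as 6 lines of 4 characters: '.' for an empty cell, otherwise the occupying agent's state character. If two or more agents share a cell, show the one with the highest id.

t=1: a0@(0,0):A a1@(1,3):B a2@(2,1):B a3@(4,1):B a4@(3,3):B a5@(1,0):B
t=2: a0@(0,1):A a1@(1,3):B a2@(2,1):B a3@(4,1):B a4@(3,3):B a5@(1,0):B
t=3: a0@(0,0):A a1@(1,3):B a2@(2,1):B a3@(4,1):B a4@(3,3):B a5@(1,0):B
t=4: a0@(0,1):A a1@(1,3):B a2@(2,1):B a3@(4,1):B a4@(3,3):B a5@(1,0):B
t=5: a0@(0,0):A a1@(1,3):B a2@(2,1):B a3@(4,1):B a4@(3,3):B a5@(1,0):B
t=6: a0@(0,1):A a1@(1,3):B a2@(2,1):B a3@(4,1):B a4@(3,3):B a5@(1,0):B
t=7: a0@(0,0):A a1@(1,3):B a2@(2,1):B a3@(4,1):B a4@(3,3):B a5@(1,0):B

A...
B..B
.B..
...B
.B..
....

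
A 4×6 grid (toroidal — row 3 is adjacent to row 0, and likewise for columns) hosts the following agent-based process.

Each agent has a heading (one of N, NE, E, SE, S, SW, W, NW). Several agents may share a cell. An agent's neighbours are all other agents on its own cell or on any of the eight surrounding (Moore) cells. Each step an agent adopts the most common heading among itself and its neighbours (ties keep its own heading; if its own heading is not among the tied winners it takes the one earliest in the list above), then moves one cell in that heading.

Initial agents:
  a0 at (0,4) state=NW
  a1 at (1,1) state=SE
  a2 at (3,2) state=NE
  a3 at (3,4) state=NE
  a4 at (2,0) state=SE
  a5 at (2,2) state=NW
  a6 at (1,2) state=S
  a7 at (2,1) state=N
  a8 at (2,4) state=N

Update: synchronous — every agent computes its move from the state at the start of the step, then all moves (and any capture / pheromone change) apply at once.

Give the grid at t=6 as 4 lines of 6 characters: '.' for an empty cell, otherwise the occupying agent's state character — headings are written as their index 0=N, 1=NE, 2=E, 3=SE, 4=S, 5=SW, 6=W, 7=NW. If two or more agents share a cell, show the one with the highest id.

33311.
....1.
......
.33...

t=1: a0@(3,3):NW a1@(2,2):SE a2@(2,3):NE a3@(2,5):NE a4@(3,1):SE a5@(1,1):NW a6@(2,2):S a7@(3,2):SE a8@(1,4):N
t=2: a0@(0,4):SE a1@(3,3):SE a2@(3,4):SE a3@(1,0):NE a4@(0,2):SE a5@(0,0):NW a6@(3,3):SE a7@(0,3):SE a8@(0,5):NE
t=3: a0@(1,5):SE a1@(0,4):SE a2@(0,5):SE a3@(0,1):NE a4@(1,3):SE a5@(3,1):NE a6@(0,4):SE a7@(1,4):SE a8@(3,0):NE
t=4: a0@(2,0):SE a1@(1,5):SE a2@(1,0):SE a3@(3,2):NE a4@(2,4):SE a5@(2,2):NE a6@(1,5):SE a7@(2,5):SE a8@(2,1):NE
t=5: a0@(3,1):SE a1@(2,0):SE a2@(2,1):SE a3@(2,3):NE a4@(3,5):SE a5@(1,3):NE a6@(2,0):SE a7@(3,0):SE a8@(1,2):NE
t=6: a0@(0,2):SE a1@(3,1):SE a2@(3,2):SE a3@(1,4):NE a4@(0,0):SE a5@(0,4):NE a6@(3,1):SE a7@(0,1):SE a8@(0,3):NE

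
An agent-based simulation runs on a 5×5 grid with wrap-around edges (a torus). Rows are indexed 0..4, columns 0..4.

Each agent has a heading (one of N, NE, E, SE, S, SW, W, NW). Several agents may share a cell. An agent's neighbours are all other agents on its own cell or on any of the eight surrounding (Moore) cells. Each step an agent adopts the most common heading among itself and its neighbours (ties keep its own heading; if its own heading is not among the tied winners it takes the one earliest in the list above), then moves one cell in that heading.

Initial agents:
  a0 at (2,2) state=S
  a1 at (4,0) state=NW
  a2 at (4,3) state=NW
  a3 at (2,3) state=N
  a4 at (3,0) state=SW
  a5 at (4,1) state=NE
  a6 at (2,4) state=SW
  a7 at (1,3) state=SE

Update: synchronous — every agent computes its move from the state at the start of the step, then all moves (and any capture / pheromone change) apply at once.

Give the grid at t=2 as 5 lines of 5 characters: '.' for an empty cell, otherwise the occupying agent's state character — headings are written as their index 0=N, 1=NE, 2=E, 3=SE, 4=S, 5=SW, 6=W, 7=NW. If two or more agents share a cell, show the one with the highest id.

t=1: a0@(3,2):S a1@(3,4):NW a2@(3,2):NW a3@(1,3):N a4@(4,4):SW a5@(3,2):NE a6@(3,3):SW a7@(2,4):SE
t=2: a0@(4,2):S a1@(4,3):SW a2@(2,1):NW a3@(0,3):N a4@(0,3):SW a5@(2,3):NE a6@(4,2):SW a7@(3,0):SE

...5.
.....
.7.1.
3....
..55.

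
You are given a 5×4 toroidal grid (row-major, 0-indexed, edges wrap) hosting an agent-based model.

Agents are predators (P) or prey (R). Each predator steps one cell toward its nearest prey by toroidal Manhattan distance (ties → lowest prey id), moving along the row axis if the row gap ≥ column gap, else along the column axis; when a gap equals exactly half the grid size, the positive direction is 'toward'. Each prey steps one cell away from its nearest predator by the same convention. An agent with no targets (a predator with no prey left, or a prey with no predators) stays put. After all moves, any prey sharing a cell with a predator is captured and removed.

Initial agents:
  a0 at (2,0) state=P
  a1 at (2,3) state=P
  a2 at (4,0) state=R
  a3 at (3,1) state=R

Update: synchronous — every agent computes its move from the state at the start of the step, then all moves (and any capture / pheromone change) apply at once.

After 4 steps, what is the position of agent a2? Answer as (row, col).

t=1: a0@(3,0):P a1@(3,3):P a2@(0,0):R a3@(4,1):R
t=2: a0@(4,0):P a1@(4,3):P a2@(1,0):R a3@(0,1):R
t=3: a0@(0,0):P a1@(0,3):P a2@(2,0):R a3@(1,1):R
t=4: a0@(1,0):P a1@(1,3):P a2@(3,0):R a3@(2,1):R

(3, 0)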